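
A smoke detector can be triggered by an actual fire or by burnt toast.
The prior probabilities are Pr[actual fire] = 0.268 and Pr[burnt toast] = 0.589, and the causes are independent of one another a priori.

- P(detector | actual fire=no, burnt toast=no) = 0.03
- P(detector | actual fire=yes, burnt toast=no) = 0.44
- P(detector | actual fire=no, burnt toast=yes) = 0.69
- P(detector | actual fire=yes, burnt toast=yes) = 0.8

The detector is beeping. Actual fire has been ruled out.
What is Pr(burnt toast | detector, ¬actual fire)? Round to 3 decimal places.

Pr(burnt toast | detector, ¬actual fire) ≈ 0.971

P(detector | ¬actual fire) = 0.03·0.411 + 0.69·0.589 = 0.012330 + 0.406410 = 0.418740
Restricting to configurations with burnt toast present: 0.69·0.589 = 0.406410.
Hence the posterior is 0.406410/0.418740 ≈ 0.971.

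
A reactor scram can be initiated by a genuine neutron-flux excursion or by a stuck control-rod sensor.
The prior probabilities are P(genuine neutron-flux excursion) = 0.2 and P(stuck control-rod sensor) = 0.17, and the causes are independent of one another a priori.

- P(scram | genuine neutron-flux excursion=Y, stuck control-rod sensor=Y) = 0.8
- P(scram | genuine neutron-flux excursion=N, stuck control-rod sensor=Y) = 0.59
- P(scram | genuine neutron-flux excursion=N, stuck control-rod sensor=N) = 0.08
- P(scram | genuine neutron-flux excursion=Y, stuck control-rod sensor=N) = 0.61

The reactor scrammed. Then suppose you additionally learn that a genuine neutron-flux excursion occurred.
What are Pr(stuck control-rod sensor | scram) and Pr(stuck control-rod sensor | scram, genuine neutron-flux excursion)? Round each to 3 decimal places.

Pr(stuck control-rod sensor | scram) ≈ 0.410; Pr(stuck control-rod sensor | scram, genuine neutron-flux excursion) ≈ 0.212

Weight on stuck control-rod sensor=true, given the evidence: 0.080240 + 0.027200 = 0.107440
Normalizer over all consistent configurations: 0.08·0.8·0.83 + 0.59·0.8·0.17 + 0.61·0.2·0.83 + 0.8·0.2·0.17 = 0.261820
P(stuck control-rod sensor | scram) = 0.107440/0.261820 ≈ 0.410

Now condition on the additional information:
Weight on stuck control-rod sensor=true, given the evidence: 0.8×0.17 = 0.136000
Normalizer over all consistent configurations: 0.61×0.83 + 0.8×0.17 = 0.642300
Posterior = 0.136000 / 0.642300 ≈ 0.212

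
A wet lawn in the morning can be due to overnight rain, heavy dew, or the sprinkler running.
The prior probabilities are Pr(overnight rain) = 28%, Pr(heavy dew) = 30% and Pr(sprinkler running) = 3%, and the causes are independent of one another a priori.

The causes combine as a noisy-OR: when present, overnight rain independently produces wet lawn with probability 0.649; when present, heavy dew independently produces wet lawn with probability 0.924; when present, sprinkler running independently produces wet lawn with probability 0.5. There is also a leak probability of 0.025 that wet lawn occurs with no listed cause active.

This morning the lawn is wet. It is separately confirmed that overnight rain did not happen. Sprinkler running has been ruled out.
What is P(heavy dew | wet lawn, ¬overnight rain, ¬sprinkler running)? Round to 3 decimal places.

P(heavy dew | wet lawn, ¬overnight rain, ¬sprinkler running) ≈ 0.941

Under noisy-OR, P(wet lawn | causes) = 1 − (1−0.025)·∏(1−qᵢ) over the active causes.
For the numerator, keep only heavy dew=true terms: 0.9259*0.3 = 0.277770
The normalizing constant is 0.025*0.7 + 0.9259*0.3 = 0.295270
Posterior = 0.277770 / 0.295270 ≈ 0.941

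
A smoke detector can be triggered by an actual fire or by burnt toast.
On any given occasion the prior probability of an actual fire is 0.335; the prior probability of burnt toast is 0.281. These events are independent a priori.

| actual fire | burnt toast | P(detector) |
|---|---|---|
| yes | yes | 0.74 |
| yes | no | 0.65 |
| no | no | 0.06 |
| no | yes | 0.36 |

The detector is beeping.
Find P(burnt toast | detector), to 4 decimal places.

P(burnt toast | detector) ≈ 0.4250

Enumerate the 4 (actual fire, burnt toast) configurations and weight by the priors:
  P(detector) = 0.06*0.665*0.719 + 0.36*0.665*0.281 + 0.65*0.335*0.719 + 0.74*0.335*0.281
        = 0.028688 + 0.067271 + 0.156562 + 0.069660 = 0.322181
Keeping only the burnt toast-present terms gives 0.136931, so
  P(burnt toast | detector) = 0.136931 / 0.322181 ≈ 0.4250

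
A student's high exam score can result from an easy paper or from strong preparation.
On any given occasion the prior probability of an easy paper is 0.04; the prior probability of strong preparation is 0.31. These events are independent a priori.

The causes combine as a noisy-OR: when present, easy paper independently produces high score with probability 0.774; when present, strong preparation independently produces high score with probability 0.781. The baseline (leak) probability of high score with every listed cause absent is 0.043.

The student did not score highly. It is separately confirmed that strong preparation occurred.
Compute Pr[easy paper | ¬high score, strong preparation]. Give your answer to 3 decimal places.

Under noisy-OR, P(high score | causes) = 1 − (1−0.043)·∏(1−qᵢ) over the active causes.
Weight on easy paper=true, given the evidence: 0.047366·0.04 = 0.001895
Denominator P(¬high score | strong preparation): 0.209583·0.96 + 0.047366·0.04 = 0.203095
Posterior = 0.001895 / 0.203095 ≈ 0.009

Pr[easy paper | ¬high score, strong preparation] ≈ 0.009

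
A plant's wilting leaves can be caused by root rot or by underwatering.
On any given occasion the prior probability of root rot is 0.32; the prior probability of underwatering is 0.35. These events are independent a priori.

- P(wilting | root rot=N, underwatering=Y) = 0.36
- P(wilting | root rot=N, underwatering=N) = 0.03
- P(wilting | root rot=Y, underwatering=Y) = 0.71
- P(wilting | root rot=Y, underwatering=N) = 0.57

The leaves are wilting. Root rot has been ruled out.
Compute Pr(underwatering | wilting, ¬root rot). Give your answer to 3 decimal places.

Sum P(wilting|·) weighted by the priors over both values of underwatering:
  P(wilting | ¬root rot) = 0.03*0.65 + 0.36*0.35
        = 0.019500 + 0.126000 = 0.145500
Keeping only the underwatering-present terms gives 0.126000, so
  P(underwatering | wilting, ¬root rot) = 0.126000 / 0.145500 ≈ 0.866

Pr(underwatering | wilting, ¬root rot) ≈ 0.866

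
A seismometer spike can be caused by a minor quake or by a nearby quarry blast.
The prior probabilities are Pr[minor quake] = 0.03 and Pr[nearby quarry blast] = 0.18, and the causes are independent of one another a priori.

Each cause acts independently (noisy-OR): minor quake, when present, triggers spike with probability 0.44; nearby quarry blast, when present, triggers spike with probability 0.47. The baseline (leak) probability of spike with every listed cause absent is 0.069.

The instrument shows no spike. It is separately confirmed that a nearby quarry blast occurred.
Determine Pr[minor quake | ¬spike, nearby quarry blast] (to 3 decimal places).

Pr[minor quake | ¬spike, nearby quarry blast] ≈ 0.017

Under noisy-OR, P(spike | causes) = 1 − (1−0.069)·∏(1−qᵢ) over the active causes.
Sum P(¬spike|·) weighted by the priors over both values of minor quake:
  P(¬spike | nearby quarry blast) = 0.49343×0.97 + 0.276321×0.03
        = 0.478627 + 0.008290 = 0.486917
Keeping only the minor quake-present terms gives 0.008290, so
  P(minor quake | ¬spike, nearby quarry blast) = 0.008290 / 0.486917 ≈ 0.017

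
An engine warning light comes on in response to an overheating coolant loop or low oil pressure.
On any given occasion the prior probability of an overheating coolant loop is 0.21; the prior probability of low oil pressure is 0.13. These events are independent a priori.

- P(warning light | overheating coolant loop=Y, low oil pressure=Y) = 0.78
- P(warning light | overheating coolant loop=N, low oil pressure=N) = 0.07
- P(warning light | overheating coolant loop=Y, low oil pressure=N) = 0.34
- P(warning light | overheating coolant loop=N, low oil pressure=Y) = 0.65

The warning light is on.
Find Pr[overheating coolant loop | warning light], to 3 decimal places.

Pr[overheating coolant loop | warning light] ≈ 0.421

For the numerator, keep only overheating coolant loop=true terms: 0.062118 + 0.021294 = 0.083412
Normalizer over all consistent configurations: 0.07×0.79×0.87 + 0.65×0.79×0.13 + 0.34×0.21×0.87 + 0.78×0.21×0.13 = 0.198278
Posterior = 0.083412 / 0.198278 ≈ 0.421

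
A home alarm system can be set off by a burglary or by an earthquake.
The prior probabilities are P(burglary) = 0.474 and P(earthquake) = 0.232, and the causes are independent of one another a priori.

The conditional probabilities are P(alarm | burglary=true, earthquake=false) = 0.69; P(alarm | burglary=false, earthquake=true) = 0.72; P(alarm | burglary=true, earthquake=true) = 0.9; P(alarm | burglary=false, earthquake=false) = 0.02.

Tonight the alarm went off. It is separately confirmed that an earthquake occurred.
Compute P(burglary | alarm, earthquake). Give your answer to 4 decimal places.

P(burglary | alarm, earthquake) ≈ 0.5297

Numerator (weight on configurations with burglary): 0.9*0.474 = 0.426600
Denominator P(alarm | earthquake): 0.72*0.526 + 0.9*0.474 = 0.805320
Posterior = 0.426600 / 0.805320 ≈ 0.5297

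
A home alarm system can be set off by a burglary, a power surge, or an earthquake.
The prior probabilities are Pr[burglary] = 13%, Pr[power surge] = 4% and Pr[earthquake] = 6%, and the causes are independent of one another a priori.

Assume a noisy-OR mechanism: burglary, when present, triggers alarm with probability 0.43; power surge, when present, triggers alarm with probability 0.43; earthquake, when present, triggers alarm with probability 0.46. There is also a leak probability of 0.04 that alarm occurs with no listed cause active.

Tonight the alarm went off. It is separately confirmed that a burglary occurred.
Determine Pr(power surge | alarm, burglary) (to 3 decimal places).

Under noisy-OR, P(alarm | causes) = 1 − (1−0.04)·∏(1−qᵢ) over the active causes.
For the numerator, keep only power surge=true terms: 0.025872 + 0.001996 = 0.027868
The normalizing constant is 0.4528*0.96*0.94 + 0.704512*0.96*0.06 + 0.688096*0.04*0.94 + 0.831572*0.04*0.06 = 0.477055
P(power surge | alarm, burglary) = 0.027868/0.477055 ≈ 0.058

Pr(power surge | alarm, burglary) ≈ 0.058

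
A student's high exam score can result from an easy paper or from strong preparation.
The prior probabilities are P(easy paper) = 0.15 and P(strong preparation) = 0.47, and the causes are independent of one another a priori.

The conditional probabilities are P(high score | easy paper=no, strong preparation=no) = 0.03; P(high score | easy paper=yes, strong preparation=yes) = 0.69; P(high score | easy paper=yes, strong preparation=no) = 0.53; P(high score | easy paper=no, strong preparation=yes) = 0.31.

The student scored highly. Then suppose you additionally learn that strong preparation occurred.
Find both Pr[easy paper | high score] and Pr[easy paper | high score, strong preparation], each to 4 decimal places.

By total probability over the 4 (easy paper, strong preparation) configurations:
  P(high score) = 0.03×0.85×0.53 + 0.31×0.85×0.47 + 0.53×0.15×0.53 + 0.69×0.15×0.47
        = 0.013515 + 0.123845 + 0.042135 + 0.048645 = 0.228140
The terms with easy paper present sum to 0.090780, so
  P(easy paper | high score) = 0.090780 / 0.228140 ≈ 0.3979

Now also conditioning on strong preparation=true:
Enumerate both values of easy paper and weight by the priors:
  P(high score | strong preparation) = 0.31*0.85 + 0.69*0.15
        = 0.263500 + 0.103500 = 0.367000
Keeping only the easy paper-present terms gives 0.103500, so
  P(easy paper | high score, strong preparation) = 0.103500 / 0.367000 ≈ 0.2820

Pr[easy paper | high score] ≈ 0.3979; Pr[easy paper | high score, strong preparation] ≈ 0.2820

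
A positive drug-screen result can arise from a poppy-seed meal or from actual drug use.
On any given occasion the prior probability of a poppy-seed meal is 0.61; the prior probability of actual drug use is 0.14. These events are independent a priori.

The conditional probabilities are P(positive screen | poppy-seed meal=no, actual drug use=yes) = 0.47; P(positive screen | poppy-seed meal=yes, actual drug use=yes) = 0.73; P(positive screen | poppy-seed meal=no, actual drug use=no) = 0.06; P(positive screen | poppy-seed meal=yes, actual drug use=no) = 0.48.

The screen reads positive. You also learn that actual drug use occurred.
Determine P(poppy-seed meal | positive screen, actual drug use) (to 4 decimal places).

P(poppy-seed meal | positive screen, actual drug use) ≈ 0.7084

P(positive screen | actual drug use) = 0.47·0.39 + 0.73·0.61 = 0.183300 + 0.445300 = 0.628600
Restricting to configurations with poppy-seed meal present: 0.73·0.61 = 0.445300.
Hence the posterior is 0.445300/0.628600 ≈ 0.7084.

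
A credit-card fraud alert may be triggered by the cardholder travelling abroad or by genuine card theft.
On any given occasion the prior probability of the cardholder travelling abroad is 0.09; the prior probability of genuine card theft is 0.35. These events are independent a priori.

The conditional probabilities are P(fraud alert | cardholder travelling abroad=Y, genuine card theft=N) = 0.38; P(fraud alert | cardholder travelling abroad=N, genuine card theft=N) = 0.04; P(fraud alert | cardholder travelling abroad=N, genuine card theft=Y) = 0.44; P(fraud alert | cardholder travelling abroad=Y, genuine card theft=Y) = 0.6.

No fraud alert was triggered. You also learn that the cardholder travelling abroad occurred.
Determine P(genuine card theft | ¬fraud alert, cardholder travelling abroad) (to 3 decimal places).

P(genuine card theft | ¬fraud alert, cardholder travelling abroad) ≈ 0.258

P(¬fraud alert | cardholder travelling abroad) = 0.62×0.65 + 0.4×0.35 = 0.403000 + 0.140000 = 0.543000
Restricting to configurations with genuine card theft present: 0.4×0.35 = 0.140000.
So P(genuine card theft | ¬fraud alert, cardholder travelling abroad) = 0.140000/0.543000 ≈ 0.258.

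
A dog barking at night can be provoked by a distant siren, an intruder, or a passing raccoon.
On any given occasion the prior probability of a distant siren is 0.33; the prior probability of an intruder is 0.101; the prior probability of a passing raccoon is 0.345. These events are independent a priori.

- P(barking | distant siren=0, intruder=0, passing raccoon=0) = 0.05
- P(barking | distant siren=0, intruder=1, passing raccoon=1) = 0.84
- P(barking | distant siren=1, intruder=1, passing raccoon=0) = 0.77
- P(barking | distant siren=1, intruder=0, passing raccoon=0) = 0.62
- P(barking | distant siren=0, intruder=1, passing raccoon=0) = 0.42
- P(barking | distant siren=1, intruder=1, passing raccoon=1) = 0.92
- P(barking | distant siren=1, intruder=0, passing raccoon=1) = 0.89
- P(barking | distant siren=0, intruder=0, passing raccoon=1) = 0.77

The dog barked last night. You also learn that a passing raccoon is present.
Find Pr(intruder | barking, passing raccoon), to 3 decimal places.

Pr(intruder | barking, passing raccoon) ≈ 0.107

Sum P(barking|·) weighted by the priors over the 4 (distant siren, intruder) configurations:
  P(barking | passing raccoon) = 0.77·0.67·0.899 + 0.84·0.67·0.101 + 0.89·0.33·0.899 + 0.92·0.33·0.101
        = 0.463794 + 0.056843 + 0.264036 + 0.030664 = 0.815337
The terms with intruder present sum to 0.087507, so
  P(intruder | barking, passing raccoon) = 0.087507 / 0.815337 ≈ 0.107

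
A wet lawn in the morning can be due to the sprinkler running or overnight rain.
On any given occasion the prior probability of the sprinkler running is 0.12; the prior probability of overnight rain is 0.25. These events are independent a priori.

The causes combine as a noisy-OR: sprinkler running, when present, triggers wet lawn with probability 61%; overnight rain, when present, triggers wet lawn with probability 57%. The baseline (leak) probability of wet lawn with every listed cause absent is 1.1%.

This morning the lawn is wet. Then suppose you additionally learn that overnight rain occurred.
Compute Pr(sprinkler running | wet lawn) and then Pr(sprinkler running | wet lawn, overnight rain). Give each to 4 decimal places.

Pr(sprinkler running | wet lawn) ≈ 0.3753; Pr(sprinkler running | wet lawn, overnight rain) ≈ 0.1652

Under noisy-OR, P(wet lawn | causes) = 1 − (1−0.011)·∏(1−qᵢ) over the active causes.
Weight on sprinkler running=true, given the evidence: 0.055286 + 0.025024 = 0.080310
The normalizing constant is 0.011×0.88×0.75 + 0.57473×0.88×0.25 + 0.61429×0.12×0.75 + 0.834145×0.12×0.25 = 0.214011
Posterior = 0.080310 / 0.214011 ≈ 0.3753

With the extra evidence:
By total probability over both values of sprinkler running:
  P(wet lawn | overnight rain) = 0.57473·0.88 + 0.834145·0.12
        = 0.505762 + 0.100097 = 0.605859
Keeping only the sprinkler running-present terms gives 0.100097, so
  P(sprinkler running | wet lawn, overnight rain) = 0.100097 / 0.605859 ≈ 0.1652
This is intercausal reasoning (explaining away): once overnight rain accounts for the wet lawn, sprinkler running becomes less likely.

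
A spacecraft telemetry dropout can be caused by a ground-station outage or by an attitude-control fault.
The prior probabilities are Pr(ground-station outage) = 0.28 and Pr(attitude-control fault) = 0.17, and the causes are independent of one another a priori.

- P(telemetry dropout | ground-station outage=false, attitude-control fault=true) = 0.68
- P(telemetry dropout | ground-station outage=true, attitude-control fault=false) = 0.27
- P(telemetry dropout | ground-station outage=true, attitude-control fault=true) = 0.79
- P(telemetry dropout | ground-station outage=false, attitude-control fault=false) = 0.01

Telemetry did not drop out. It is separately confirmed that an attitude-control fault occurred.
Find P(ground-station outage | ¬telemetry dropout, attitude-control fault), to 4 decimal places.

P(ground-station outage | ¬telemetry dropout, attitude-control fault) ≈ 0.2033

By total probability over both values of ground-station outage:
  P(¬telemetry dropout | attitude-control fault) = 0.32×0.72 + 0.21×0.28
        = 0.230400 + 0.058800 = 0.289200
Keeping only the ground-station outage-present terms gives 0.058800, so
  P(ground-station outage | ¬telemetry dropout, attitude-control fault) = 0.058800 / 0.289200 ≈ 0.2033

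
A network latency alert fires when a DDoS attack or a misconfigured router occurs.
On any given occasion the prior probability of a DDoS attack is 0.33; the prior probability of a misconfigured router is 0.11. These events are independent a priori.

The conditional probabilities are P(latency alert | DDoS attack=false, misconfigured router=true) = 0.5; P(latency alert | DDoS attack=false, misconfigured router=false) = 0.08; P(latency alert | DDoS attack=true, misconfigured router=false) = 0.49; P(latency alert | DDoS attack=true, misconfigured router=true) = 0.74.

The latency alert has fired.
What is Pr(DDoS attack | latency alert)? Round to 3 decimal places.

Pr(DDoS attack | latency alert) ≈ 0.669

Weight on DDoS attack=true, given the evidence: 0.143913 + 0.026862 = 0.170775
Denominator P(latency alert): 0.08×0.67×0.89 + 0.5×0.67×0.11 + 0.49×0.33×0.89 + 0.74×0.33×0.11 = 0.255329
Posterior = 0.170775 / 0.255329 ≈ 0.669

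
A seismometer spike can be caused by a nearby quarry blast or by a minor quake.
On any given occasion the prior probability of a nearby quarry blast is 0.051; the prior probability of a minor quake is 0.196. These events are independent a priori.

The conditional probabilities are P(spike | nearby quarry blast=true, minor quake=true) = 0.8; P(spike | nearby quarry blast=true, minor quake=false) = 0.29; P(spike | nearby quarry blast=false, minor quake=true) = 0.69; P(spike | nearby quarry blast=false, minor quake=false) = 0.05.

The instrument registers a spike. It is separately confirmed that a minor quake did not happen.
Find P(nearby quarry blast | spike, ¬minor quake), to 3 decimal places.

Weight on nearby quarry blast=true, given the evidence: 0.29·0.051 = 0.014790
Denominator P(spike | ¬minor quake): 0.05·0.949 + 0.29·0.051 = 0.062240
P(nearby quarry blast | spike, ¬minor quake) = 0.014790/0.062240 ≈ 0.238

P(nearby quarry blast | spike, ¬minor quake) ≈ 0.238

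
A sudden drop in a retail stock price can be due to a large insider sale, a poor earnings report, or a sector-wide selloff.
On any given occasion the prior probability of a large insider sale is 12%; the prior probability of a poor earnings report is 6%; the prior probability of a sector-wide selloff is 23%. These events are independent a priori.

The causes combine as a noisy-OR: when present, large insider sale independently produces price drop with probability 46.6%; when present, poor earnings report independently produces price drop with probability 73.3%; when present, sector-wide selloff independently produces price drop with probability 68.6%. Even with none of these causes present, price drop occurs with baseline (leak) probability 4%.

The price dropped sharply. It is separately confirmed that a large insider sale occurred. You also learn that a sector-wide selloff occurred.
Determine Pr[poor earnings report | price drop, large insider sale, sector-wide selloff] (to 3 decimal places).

Under noisy-OR, P(price drop | causes) = 1 − (1−0.04)·∏(1−qᵢ) over the active causes.
Numerator (weight on configurations with poor earnings report): 0.957021*0.06 = 0.057421
Normalizer over all consistent configurations: 0.839031*0.94 + 0.957021*0.06 = 0.846110
Posterior = 0.057421 / 0.846110 ≈ 0.068

Pr[poor earnings report | price drop, large insider sale, sector-wide selloff] ≈ 0.068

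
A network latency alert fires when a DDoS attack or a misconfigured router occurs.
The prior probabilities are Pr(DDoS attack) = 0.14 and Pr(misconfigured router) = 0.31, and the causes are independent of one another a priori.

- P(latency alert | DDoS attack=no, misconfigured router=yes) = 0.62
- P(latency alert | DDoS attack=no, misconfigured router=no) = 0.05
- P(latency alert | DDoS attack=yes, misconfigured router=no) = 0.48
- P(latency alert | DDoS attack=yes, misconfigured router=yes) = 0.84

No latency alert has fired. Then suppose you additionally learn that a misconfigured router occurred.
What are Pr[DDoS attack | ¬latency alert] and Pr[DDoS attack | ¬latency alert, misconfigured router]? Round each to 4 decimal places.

Pr[DDoS attack | ¬latency alert] ≈ 0.0792; Pr[DDoS attack | ¬latency alert, misconfigured router] ≈ 0.0641

By total probability over the 4 (DDoS attack, misconfigured router) configurations:
  P(¬latency alert) = 0.95×0.86×0.69 + 0.38×0.86×0.31 + 0.52×0.14×0.69 + 0.16×0.14×0.31
        = 0.563730 + 0.101308 + 0.050232 + 0.006944 = 0.722214
The terms with DDoS attack present sum to 0.057176, so
  P(DDoS attack | ¬latency alert) = 0.057176 / 0.722214 ≈ 0.0792

With the extra evidence:
P(¬latency alert | misconfigured router) = 0.38×0.86 + 0.16×0.14 = 0.326800 + 0.022400 = 0.349200
The DDoS attack-present share is 0.16×0.14 = 0.022400.
P(DDoS attack | ¬latency alert, misconfigured router) = 0.022400 / 0.349200 ≈ 0.0641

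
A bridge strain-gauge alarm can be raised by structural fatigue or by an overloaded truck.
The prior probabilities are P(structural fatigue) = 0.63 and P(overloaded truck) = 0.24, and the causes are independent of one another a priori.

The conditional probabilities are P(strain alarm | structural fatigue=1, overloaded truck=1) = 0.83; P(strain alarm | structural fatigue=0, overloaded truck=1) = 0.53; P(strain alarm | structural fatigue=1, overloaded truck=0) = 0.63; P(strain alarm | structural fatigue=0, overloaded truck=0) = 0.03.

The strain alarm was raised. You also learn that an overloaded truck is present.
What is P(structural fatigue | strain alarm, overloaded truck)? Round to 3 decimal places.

P(structural fatigue | strain alarm, overloaded truck) ≈ 0.727

Weight on structural fatigue=true, given the evidence: 0.83*0.63 = 0.522900
The normalizing constant is 0.53*0.37 + 0.83*0.63 = 0.719000
Posterior = 0.522900 / 0.719000 ≈ 0.727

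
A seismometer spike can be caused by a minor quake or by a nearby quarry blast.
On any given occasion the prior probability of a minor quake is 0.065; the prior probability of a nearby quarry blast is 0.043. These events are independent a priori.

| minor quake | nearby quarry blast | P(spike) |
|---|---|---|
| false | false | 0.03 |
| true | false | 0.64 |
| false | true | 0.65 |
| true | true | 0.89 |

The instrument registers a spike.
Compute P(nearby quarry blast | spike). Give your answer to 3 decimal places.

P(nearby quarry blast | spike) ≈ 0.300

P(spike) = 0.03*0.935*0.957 + 0.65*0.935*0.043 + 0.64*0.065*0.957 + 0.89*0.065*0.043 = 0.026844 + 0.026133 + 0.039811 + 0.002488 = 0.095276
Restricting to configurations with nearby quarry blast present: 0.026133 + 0.002488 = 0.028621.
Hence the posterior is 0.028621/0.095276 ≈ 0.300.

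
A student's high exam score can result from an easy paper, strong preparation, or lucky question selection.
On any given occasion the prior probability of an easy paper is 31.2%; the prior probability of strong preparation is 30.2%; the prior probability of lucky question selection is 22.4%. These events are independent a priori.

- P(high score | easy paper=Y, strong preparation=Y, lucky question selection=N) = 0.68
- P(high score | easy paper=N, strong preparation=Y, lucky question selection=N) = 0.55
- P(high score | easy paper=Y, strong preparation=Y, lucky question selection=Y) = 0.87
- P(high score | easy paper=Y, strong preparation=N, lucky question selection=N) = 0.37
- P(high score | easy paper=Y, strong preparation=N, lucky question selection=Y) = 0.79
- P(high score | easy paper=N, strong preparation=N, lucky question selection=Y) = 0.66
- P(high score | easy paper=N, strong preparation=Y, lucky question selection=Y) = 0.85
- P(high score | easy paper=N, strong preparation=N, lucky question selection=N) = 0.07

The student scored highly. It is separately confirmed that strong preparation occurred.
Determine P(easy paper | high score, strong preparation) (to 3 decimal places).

P(easy paper | high score, strong preparation) ≈ 0.347

Weight on easy paper=true, given the evidence: 0.164636 + 0.060803 = 0.225439
The normalizing constant is 0.55*0.688*0.776 + 0.85*0.688*0.224 + 0.68*0.312*0.776 + 0.87*0.312*0.224 = 0.650072
Posterior = 0.225439 / 0.650072 ≈ 0.347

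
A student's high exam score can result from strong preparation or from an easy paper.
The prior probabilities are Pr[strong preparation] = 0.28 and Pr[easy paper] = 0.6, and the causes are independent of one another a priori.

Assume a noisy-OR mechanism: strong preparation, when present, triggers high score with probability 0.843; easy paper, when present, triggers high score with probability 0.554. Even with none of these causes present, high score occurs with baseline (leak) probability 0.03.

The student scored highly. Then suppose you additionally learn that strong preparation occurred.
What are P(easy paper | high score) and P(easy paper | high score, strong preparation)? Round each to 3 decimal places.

Under noisy-OR, P(high score | causes) = 1 − (1−0.03)·∏(1−qᵢ) over the active causes.
Weight on easy paper=true, given the evidence: 0.245108 + 0.156589 = 0.401697
The normalizing constant is 0.03·0.72·0.4 + 0.56738·0.72·0.6 + 0.84771·0.28·0.4 + 0.932079·0.28·0.6 = 0.505281
Posterior = 0.401697 / 0.505281 ≈ 0.795

Now also conditioning on strong preparation=true:
For the numerator, keep only easy paper=true terms: 0.932079*0.6 = 0.559247
Normalizer over all consistent configurations: 0.84771*0.4 + 0.932079*0.6 = 0.898331
Posterior = 0.559247 / 0.898331 ≈ 0.623

P(easy paper | high score) ≈ 0.795; P(easy paper | high score, strong preparation) ≈ 0.623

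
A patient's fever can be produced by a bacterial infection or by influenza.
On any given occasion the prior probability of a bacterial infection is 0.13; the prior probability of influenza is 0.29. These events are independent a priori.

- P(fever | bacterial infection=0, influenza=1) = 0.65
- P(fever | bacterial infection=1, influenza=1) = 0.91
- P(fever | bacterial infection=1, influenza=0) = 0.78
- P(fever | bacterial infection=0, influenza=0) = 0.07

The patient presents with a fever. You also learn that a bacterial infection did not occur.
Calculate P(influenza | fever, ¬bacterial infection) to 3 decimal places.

P(influenza | fever, ¬bacterial infection) ≈ 0.791

P(fever | ¬bacterial infection) = 0.07·0.71 + 0.65·0.29 = 0.049700 + 0.188500 = 0.238200
The influenza-present share is 0.65·0.29 = 0.188500.
Hence the posterior is 0.188500/0.238200 ≈ 0.791.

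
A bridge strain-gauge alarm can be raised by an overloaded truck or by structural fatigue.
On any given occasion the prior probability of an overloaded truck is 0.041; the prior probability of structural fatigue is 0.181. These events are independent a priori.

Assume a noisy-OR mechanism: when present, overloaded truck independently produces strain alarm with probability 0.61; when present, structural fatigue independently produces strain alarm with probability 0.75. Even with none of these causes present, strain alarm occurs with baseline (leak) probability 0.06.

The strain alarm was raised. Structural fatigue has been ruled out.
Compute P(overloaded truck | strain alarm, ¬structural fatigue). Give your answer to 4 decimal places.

P(overloaded truck | strain alarm, ¬structural fatigue) ≈ 0.3110

Under noisy-OR, P(strain alarm | causes) = 1 − (1−0.06)·∏(1−qᵢ) over the active causes.
By total probability over both values of overloaded truck:
  P(strain alarm | ¬structural fatigue) = 0.06×0.959 + 0.6334×0.041
        = 0.057540 + 0.025969 = 0.083509
Configurations with overloaded truck contribute 0.025969, so
  P(overloaded truck | strain alarm, ¬structural fatigue) = 0.025969 / 0.083509 ≈ 0.3110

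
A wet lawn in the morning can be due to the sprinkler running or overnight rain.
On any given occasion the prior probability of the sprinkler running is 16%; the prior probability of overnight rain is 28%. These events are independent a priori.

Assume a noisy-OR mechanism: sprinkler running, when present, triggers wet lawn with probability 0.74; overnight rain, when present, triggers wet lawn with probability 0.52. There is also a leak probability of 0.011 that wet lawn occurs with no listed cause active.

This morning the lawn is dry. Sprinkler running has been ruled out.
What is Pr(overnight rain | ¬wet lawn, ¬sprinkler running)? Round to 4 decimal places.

Under noisy-OR, P(wet lawn | causes) = 1 − (1−0.011)·∏(1−qᵢ) over the active causes.
Sum P(¬wet lawn|·) weighted by the priors over both values of overnight rain:
  P(¬wet lawn | ¬sprinkler running) = 0.989*0.72 + 0.47472*0.28
        = 0.712080 + 0.132922 = 0.845002
The terms with overnight rain present sum to 0.132922, so
  P(overnight rain | ¬wet lawn, ¬sprinkler running) = 0.132922 / 0.845002 ≈ 0.1573

Pr(overnight rain | ¬wet lawn, ¬sprinkler running) ≈ 0.1573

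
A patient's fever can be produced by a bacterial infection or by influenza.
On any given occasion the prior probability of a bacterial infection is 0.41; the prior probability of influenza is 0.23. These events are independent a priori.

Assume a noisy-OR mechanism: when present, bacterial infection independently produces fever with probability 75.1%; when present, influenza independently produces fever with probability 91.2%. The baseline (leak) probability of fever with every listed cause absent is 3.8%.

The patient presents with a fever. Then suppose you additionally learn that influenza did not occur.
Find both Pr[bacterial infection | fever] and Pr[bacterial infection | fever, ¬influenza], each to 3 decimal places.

Under noisy-OR, P(fever | causes) = 1 − (1−0.038)·∏(1−qᵢ) over the active causes.
Sum P(fever|·) weighted by the priors over the 4 (bacterial infection, influenza) configurations:
  P(fever) = 0.038*0.59*0.77 + 0.915344*0.59*0.23 + 0.760462*0.41*0.77 + 0.978921*0.41*0.23
        = 0.017263 + 0.124212 + 0.240078 + 0.092312 = 0.473865
Configurations with bacterial infection contribute 0.332390, so
  P(bacterial infection | fever) = 0.332390 / 0.473865 ≈ 0.701

Now condition on the additional information:
Weight on bacterial infection=true, given the evidence: 0.760462×0.41 = 0.311789
The normalizing constant is 0.038×0.59 + 0.760462×0.41 = 0.334209
Posterior = 0.311789 / 0.334209 ≈ 0.933
With influenza excluded, bacterial infection must carry more of the explanatory weight for the fever.

Pr[bacterial infection | fever] ≈ 0.701; Pr[bacterial infection | fever, ¬influenza] ≈ 0.933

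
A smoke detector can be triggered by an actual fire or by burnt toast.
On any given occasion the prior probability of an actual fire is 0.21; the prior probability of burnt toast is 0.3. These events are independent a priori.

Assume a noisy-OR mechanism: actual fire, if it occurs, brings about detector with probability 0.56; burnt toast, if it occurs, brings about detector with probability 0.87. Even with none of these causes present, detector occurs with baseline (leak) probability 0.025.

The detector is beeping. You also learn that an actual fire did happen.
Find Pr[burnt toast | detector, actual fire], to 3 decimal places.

Pr[burnt toast | detector, actual fire] ≈ 0.415

Under noisy-OR, P(detector | causes) = 1 − (1−0.025)·∏(1−qᵢ) over the active causes.
P(detector | actual fire) = 0.571*0.7 + 0.94423*0.3 = 0.399700 + 0.283269 = 0.682969
The burnt toast-present share is 0.94423*0.3 = 0.283269.
P(burnt toast | detector, actual fire) = 0.283269 / 0.682969 ≈ 0.415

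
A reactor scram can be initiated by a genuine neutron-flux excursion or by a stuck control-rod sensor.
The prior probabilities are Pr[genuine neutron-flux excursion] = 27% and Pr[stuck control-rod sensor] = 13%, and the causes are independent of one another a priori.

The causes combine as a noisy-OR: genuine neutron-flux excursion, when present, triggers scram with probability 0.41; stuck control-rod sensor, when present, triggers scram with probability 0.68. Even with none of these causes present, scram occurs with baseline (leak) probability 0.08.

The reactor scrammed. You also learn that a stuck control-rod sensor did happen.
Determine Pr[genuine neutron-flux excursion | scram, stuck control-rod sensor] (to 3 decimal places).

Pr[genuine neutron-flux excursion | scram, stuck control-rod sensor] ≈ 0.302

Under noisy-OR, P(scram | causes) = 1 − (1−0.08)·∏(1−qᵢ) over the active causes.
Weight on genuine neutron-flux excursion=true, given the evidence: 0.826304·0.27 = 0.223102
The normalizing constant is 0.7056·0.73 + 0.826304·0.27 = 0.738190
Posterior = 0.223102 / 0.738190 ≈ 0.302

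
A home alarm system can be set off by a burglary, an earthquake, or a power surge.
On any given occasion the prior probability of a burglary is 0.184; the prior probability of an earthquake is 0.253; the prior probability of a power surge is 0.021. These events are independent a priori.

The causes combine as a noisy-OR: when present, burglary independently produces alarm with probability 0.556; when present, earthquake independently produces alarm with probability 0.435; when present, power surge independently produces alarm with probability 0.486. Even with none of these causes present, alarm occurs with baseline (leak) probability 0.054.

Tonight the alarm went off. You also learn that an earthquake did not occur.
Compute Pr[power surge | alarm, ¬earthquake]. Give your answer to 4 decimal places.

Pr[power surge | alarm, ¬earthquake] ≈ 0.0742

Under noisy-OR, P(alarm | causes) = 1 − (1−0.054)·∏(1−qᵢ) over the active causes.
P(alarm | ¬earthquake) = 0.054×0.816×0.979 + 0.513756×0.816×0.021 + 0.579976×0.184×0.979 + 0.784108×0.184×0.021 = 0.043139 + 0.008804 + 0.104475 + 0.003030 = 0.159448
Restricting to configurations with power surge present: 0.008804 + 0.003030 = 0.011834.
Hence the posterior is 0.011834/0.159448 ≈ 0.0742.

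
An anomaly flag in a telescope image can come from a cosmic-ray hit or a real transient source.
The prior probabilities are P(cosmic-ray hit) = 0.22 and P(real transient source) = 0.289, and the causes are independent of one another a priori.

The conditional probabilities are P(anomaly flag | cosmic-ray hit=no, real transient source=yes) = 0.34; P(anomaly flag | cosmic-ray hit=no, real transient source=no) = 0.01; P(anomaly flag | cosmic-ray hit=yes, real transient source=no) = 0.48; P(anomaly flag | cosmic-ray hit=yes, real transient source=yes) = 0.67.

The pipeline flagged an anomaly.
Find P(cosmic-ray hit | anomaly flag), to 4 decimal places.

P(anomaly flag) = 0.01×0.78×0.711 + 0.34×0.78×0.289 + 0.48×0.22×0.711 + 0.67×0.22×0.289 = 0.005546 + 0.076643 + 0.075082 + 0.042599 = 0.199870
Of this, 0.117681 comes from 0.075082 + 0.042599 (the cosmic-ray hit=true cases).
So P(cosmic-ray hit | anomaly flag) = 0.117681/0.199870 ≈ 0.5888.

P(cosmic-ray hit | anomaly flag) ≈ 0.5888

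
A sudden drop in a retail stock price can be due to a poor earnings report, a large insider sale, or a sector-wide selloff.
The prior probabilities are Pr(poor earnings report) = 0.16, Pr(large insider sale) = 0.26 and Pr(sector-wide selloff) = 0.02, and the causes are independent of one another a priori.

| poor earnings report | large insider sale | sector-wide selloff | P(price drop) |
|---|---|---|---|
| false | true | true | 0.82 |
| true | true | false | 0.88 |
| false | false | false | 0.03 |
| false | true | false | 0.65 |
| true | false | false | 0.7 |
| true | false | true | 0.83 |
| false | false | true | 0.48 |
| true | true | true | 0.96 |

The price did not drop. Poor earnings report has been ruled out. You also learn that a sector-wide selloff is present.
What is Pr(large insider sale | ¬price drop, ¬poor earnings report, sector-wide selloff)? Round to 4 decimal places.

Sum P(¬price drop|·) weighted by the priors over both values of large insider sale:
  P(¬price drop | ¬poor earnings report, sector-wide selloff) = 0.52×0.74 + 0.18×0.26
        = 0.384800 + 0.046800 = 0.431600
Configurations with large insider sale contribute 0.046800, so
  P(large insider sale | ¬price drop, ¬poor earnings report, sector-wide selloff) = 0.046800 / 0.431600 ≈ 0.1084

Pr(large insider sale | ¬price drop, ¬poor earnings report, sector-wide selloff) ≈ 0.1084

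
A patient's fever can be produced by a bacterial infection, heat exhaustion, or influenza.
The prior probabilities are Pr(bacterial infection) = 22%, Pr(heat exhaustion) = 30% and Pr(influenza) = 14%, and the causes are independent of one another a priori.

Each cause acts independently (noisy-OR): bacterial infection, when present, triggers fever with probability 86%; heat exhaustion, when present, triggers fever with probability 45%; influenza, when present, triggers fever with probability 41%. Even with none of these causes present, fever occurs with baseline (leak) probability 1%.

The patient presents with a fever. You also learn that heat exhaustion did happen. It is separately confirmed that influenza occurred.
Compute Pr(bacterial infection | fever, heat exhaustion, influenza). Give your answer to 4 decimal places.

Under noisy-OR, P(fever | causes) = 1 − (1−0.01)·∏(1−qᵢ) over the active causes.
P(fever | heat exhaustion, influenza) = 0.678745*0.78 + 0.955024*0.22 = 0.529421 + 0.210105 = 0.739526
Restricting to configurations with bacterial infection present: 0.955024*0.22 = 0.210105.
P(bacterial infection | fever, heat exhaustion, influenza) = 0.210105 / 0.739526 ≈ 0.2841

Pr(bacterial infection | fever, heat exhaustion, influenza) ≈ 0.2841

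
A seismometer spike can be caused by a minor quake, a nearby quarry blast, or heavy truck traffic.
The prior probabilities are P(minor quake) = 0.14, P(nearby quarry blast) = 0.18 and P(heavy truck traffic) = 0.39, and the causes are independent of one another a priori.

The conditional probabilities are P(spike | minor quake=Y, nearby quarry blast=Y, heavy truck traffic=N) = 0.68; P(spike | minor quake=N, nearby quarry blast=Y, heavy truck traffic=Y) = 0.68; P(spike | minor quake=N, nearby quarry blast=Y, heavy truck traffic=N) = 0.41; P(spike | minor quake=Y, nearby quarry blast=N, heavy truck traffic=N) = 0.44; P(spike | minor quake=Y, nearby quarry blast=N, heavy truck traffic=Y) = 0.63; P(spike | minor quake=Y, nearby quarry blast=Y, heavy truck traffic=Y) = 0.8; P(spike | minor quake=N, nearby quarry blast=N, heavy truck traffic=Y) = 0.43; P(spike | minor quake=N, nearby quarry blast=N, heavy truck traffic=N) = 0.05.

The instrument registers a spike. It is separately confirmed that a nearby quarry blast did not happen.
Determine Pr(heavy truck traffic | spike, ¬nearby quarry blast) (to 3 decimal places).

For the numerator, keep only heavy truck traffic=true terms: 0.144222 + 0.034398 = 0.178620
Normalizer over all consistent configurations: 0.05·0.86·0.61 + 0.43·0.86·0.39 + 0.44·0.14·0.61 + 0.63·0.14·0.39 = 0.242426
P(heavy truck traffic | spike, ¬nearby quarry blast) = 0.178620/0.242426 ≈ 0.737

Pr(heavy truck traffic | spike, ¬nearby quarry blast) ≈ 0.737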